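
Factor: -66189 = -1*3^1*22063^1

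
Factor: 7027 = 7027^1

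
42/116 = 21/58 ≈ 0.362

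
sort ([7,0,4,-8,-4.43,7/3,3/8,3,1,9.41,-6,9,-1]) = [-8,-6,-4.43,-1,0,3/8,1,7/3,3,4,7,9,9.41]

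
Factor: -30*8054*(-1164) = 2^4*3^2*5^1*97^1*4027^1 = 281245680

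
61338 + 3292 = 64630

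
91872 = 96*957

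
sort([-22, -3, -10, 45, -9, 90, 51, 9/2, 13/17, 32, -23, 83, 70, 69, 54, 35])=[-23, -22, -10, -9, -3, 13/17, 9/2, 32, 35, 45, 51, 54, 69, 70, 83, 90]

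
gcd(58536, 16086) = 6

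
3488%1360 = 768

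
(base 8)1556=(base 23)1f4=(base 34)ps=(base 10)878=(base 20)23i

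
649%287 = 75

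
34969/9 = 3885 + 4/9 ≈ 3885.44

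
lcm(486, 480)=38880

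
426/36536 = 213/18268 ≈ 0.0117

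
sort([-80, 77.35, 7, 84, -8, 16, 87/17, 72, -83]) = [-83, -80, -8, 87/17, 7, 16, 72, 77.35, 84]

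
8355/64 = 130 + 35/64 ≈ 130.55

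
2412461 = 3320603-908142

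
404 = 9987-9583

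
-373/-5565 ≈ 0.0670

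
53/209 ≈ 0.254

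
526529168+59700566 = 586229734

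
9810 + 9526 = 19336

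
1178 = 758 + 420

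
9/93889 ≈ 0.0000959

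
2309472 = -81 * (-28512)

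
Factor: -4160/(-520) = 2^3 = 8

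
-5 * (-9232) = 46160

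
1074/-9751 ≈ -0.110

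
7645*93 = 710985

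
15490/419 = 36+406/419 ≈ 36.97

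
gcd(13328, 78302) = 1666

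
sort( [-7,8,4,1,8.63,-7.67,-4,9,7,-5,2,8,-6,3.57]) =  [-7.67,-7,-6,-5,-4,1,2,3.57,4,7,8,8,8.63,9]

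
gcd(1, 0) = 1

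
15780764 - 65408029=-49627265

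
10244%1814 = 1174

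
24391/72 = 338 + 55/72 ≈ 338.76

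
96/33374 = 48/16687 ≈ 0.00288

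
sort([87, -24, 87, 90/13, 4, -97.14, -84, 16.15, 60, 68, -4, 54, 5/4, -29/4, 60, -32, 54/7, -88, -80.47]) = [-97.14, -88, -84, -80.47, -32, -24, -29/4, -4, 5/4, 4, 90/13, 54/7, 16.15, 54, 60, 60, 68, 87, 87]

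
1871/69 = 27 + 8/69 ≈ 27.12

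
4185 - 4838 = -653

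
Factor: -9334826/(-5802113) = 2^1 * 23^1 * 73^(-1) * 79481^(-1) * 202931^1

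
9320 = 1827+7493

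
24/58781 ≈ 0.000408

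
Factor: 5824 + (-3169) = 3^2 * 5^1 * 59^1 = 2655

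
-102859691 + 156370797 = 53511106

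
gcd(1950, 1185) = 15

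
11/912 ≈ 0.0121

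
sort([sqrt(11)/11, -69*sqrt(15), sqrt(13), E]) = [-69*sqrt(15), sqrt(11)/11, E, sqrt(13)]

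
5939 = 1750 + 4189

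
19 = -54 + 73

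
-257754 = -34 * 7581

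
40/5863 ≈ 0.00682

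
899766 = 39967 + 859799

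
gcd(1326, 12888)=6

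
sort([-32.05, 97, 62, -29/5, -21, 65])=[-32.05, -21, -29/5, 62, 65, 97]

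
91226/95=960 + 26/95 ≈ 960.27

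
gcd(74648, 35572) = 4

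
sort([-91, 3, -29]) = [-91, -29, 3]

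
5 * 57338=286690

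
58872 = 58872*1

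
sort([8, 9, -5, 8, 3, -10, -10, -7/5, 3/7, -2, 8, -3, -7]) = [-10, -10, -7, -5, -3, -2, -7/5, 3/7, 3, 8, 8, 8, 9]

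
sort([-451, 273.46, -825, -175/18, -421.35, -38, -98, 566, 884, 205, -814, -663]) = [-825, -814, -663, -451, -421.35, -98, -38, -175/18, 205, 273.46, 566, 884]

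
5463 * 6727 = 36749601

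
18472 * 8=147776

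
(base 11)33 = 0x24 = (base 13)2a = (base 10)36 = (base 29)17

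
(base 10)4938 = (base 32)4qa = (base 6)34510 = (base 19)dch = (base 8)11512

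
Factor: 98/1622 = 7^2*811^(-1) = 49/811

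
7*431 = 3017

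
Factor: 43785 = 3^2*5^1*7^1*139^1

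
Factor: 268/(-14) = -1*2^1*7^(-1)*67^1 = -134/7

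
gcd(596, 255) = 1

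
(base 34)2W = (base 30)3A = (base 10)100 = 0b1100100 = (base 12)84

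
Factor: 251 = 251^1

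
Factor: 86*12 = 2^3*3^1*43^1 = 1032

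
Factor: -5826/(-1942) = 3^1 = 3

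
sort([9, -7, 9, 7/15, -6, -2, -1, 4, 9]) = [-7, -6, -2, -1, 7/15, 4, 9, 9, 9]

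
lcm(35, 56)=280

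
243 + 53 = 296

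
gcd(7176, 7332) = 156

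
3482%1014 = 440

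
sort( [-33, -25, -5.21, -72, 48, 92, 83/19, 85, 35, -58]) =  [-72, -58, -33, -25, -5.21, 83/19, 35, 48, 85, 92]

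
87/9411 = 29/3137≈0.00924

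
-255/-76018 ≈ 0.00335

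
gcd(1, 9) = 1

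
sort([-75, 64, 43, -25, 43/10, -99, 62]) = [-99, -75, -25, 43/10, 43, 62, 64]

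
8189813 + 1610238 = 9800051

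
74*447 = 33078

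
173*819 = 141687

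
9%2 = 1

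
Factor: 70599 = 3^1*101^1*233^1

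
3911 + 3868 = 7779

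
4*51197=204788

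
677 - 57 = 620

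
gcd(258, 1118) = 86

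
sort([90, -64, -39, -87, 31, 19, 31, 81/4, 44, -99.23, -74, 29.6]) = [-99.23, -87, -74, -64, -39, 19, 81/4, 29.6, 31, 31, 44, 90]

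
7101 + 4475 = 11576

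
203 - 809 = -606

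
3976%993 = 4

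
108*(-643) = -69444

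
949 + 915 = 1864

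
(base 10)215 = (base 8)327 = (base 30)75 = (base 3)21222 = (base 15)e5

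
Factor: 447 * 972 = 2^2 * 3^6 * 149^1 = 434484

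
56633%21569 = 13495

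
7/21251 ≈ 0.000329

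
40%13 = 1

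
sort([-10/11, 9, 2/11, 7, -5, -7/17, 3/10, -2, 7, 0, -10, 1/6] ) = [-10, -5, -2, -10/11, -7/17, 0, 1/6, 2/11, 3/10, 7, 7, 9] 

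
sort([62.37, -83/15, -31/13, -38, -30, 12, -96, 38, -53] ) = [-96, -53, -38, -30, -83/15, -31/13, 12, 38, 62.37] 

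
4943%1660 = 1623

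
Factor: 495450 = 2^1 * 3^3 * 5^2 * 367^1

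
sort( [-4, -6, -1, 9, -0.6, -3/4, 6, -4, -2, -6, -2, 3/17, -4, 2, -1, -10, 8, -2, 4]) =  [-10, -6, -6, -4, -4, -4, -2, -2, -2, -1, -1, -3/4, -0.6, 3/17, 2, 4, 6, 8, 9]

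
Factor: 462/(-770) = -1*3^1*5^(-1) = -3/5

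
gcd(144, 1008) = 144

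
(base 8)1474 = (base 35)nn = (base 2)1100111100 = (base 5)11303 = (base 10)828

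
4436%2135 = 166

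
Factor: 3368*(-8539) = -1*2^3*421^1*8539^1 = -28759352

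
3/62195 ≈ 0.0000482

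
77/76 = 1+1/76 ≈ 1.01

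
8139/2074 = 3 + 1917/2074 ≈ 3.92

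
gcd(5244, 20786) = 38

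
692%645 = 47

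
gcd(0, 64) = 64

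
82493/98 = 841+75/98 ≈ 841.77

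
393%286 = 107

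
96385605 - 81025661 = 15359944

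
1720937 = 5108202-3387265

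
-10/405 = -2/81 ≈ -0.0247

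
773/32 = 24 + 5/32 ≈ 24.16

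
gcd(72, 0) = 72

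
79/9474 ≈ 0.00834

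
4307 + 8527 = 12834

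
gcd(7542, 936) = 18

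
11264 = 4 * 2816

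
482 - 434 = 48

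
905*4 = 3620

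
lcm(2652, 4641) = 18564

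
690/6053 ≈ 0.114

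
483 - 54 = 429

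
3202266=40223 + 3162043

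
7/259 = 1/37 ≈ 0.0270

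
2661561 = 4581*581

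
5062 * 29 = 146798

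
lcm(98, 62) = 3038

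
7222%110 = 72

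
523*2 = 1046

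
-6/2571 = -2/857 ≈ -0.00233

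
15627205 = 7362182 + 8265023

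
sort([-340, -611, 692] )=[-611, -340, 692] 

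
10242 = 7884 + 2358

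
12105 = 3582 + 8523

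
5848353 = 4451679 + 1396674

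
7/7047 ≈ 0.000993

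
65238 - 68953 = -3715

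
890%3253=890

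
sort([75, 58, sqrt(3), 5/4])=[5/4, sqrt(3), 58, 75]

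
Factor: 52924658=2^1*43^1*615403^1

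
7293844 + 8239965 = 15533809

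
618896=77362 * 8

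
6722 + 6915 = 13637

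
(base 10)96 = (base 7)165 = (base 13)75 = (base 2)1100000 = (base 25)3l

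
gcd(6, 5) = 1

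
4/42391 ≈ 0.0000944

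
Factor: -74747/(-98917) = 7^(-1) * 13^(-1) * 1087^(-1) * 74747^1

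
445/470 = 89/94 ≈ 0.947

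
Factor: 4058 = 2^1 * 2029^1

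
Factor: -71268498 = -1*2^1*3^6*7^1*6983^1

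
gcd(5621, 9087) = 1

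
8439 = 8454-15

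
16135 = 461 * 35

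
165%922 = 165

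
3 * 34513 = 103539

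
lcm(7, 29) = 203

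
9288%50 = 38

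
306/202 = 153/101 ≈ 1.51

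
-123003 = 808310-931313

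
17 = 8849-8832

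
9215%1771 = 360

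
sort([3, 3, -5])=[-5, 3, 3]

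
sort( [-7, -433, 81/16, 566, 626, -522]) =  [-522, -433, -7, 81/16, 566, 626]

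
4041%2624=1417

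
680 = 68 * 10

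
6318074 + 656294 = 6974368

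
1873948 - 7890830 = -6016882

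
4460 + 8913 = 13373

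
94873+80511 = 175384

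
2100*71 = 149100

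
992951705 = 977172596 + 15779109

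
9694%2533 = 2095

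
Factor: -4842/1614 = -1*3^1 = -3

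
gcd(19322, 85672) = 2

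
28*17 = 476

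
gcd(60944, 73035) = 1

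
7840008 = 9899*792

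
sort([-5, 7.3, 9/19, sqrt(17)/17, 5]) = [-5, sqrt(17)/17, 9/19, 5, 7.3]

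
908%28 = 12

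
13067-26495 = -13428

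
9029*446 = 4026934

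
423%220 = 203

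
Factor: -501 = -1*3^1*167^1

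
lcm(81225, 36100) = 324900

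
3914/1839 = 2 + 236/1839 ≈ 2.13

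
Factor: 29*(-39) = -1*3^1*13^1*29^1 = -1131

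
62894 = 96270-33376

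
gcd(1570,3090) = 10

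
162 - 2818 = -2656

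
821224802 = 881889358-60664556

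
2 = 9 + -7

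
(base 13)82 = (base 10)106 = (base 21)51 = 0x6a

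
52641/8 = 6580 + 1/8≈6580.13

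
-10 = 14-24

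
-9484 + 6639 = -2845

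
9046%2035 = 906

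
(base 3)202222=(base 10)566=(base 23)11e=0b1000110110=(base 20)186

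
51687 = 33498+18189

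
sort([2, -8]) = [-8, 2]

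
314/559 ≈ 0.562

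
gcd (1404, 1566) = 54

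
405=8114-7709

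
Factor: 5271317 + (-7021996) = -1*7^1*19^1*13163^1 = -1750679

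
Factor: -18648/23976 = -1*3^(-2)*7^1 = -7/9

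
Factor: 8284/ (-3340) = -1*5^ (-1)*19^1*109^1*167^ (-1) = -2071/835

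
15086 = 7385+7701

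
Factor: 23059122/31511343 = 2^1*19^1*67^1*3019^1*3083^(-1)*3407^(-1) = 7686374/10503781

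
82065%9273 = 7881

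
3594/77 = 46+52/77 ≈ 46.68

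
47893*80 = 3831440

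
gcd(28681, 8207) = 29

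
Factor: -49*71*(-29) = 7^2*29^1*71^1 = 100891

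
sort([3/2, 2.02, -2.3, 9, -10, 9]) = [-10, -2.3, 3/2, 2.02, 9, 9]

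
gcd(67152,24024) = 24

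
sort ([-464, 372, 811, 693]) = [-464, 372, 693, 811]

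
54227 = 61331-7104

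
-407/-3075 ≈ 0.132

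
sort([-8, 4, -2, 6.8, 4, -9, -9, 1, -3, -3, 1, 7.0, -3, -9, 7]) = [-9, -9, -9, -8, -3, -3, -3, -2, 1, 1, 4, 4, 6.8, 7.0, 7]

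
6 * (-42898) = -257388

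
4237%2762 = 1475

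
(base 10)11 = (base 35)b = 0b1011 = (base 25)b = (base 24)b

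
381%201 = 180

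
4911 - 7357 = -2446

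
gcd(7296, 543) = 3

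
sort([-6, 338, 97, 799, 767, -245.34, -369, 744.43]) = [-369, -245.34, -6, 97, 338, 744.43, 767, 799]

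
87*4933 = 429171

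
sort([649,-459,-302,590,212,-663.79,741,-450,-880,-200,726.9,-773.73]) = [-880,-773.73,-663.79,-459,-450,-302,-200,212,590,649,726.9,741]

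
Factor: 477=3^2*53^1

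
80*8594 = 687520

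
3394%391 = 266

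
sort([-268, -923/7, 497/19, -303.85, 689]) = [-303.85, -268, -923/7, 497/19, 689]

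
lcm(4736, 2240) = 165760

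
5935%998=945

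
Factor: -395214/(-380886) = 11^(-1)*29^(-1)*331^1 = 331/319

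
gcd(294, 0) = 294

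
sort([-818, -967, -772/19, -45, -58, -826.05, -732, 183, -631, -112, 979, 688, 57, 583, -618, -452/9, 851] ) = [-967, -826.05, -818, -732, -631, -618, -112, -58, -452/9, -45, -772/19, 57, 183, 583, 688, 851, 979] 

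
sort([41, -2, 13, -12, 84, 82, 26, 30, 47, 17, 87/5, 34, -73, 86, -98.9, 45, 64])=[-98.9, -73, -12, -2, 13, 17, 87/5, 26, 30, 34, 41, 45, 47, 64, 82, 84, 86]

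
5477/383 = 14+115/383 ≈ 14.30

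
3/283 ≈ 0.0106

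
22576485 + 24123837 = 46700322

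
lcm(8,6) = 24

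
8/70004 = 2/17501 ≈ 0.000114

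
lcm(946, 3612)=39732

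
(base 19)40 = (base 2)1001100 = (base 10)76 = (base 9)84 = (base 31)2e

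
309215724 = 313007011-3791287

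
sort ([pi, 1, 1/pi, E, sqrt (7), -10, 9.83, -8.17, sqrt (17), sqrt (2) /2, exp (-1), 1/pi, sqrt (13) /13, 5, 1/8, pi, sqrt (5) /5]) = [-10, -8.17, 1/8, sqrt (13) /13, 1/pi, 1/pi, exp (-1), sqrt (5) /5, sqrt (2) /2, 1, sqrt (7), E, pi, pi, sqrt (17), 5, 9.83]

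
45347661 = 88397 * 513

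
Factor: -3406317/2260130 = -1 * 2^(-1) * 3^1 * 5^(-1) * 226013^(-1) * 1135439^1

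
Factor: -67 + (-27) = -1 * 2^1 * 47^1 = -94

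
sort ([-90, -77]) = [-90, -77]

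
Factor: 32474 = 2^1*13^1*1249^1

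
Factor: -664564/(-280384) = 2^(-4) * 13^(-1) * 17^1 * 29^1 = 493/208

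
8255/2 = 4127+1/2 = 4127.50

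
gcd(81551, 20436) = 1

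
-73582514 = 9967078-83549592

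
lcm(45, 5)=45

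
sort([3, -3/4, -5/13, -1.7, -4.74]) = [-4.74, -1.7, -3/4, -5/13, 3]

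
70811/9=7867 + 8/9 ≈ 7867.89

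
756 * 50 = 37800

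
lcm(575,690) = 3450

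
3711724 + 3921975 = 7633699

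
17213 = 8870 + 8343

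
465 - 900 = -435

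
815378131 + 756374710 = 1571752841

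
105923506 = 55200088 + 50723418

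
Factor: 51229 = 51229^1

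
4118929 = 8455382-4336453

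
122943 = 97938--25005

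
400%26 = 10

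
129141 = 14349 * 9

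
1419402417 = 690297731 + 729104686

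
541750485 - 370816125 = 170934360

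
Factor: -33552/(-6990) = 2^3*3^1*5^(-1) = 24/5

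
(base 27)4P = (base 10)133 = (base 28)4L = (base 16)85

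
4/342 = 2/171 ≈ 0.0117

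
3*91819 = 275457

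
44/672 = 11/168 ≈ 0.0655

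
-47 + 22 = -25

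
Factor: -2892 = -1*2^2*3^1*241^1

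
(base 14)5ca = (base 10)1158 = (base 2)10010000110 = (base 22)28e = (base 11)963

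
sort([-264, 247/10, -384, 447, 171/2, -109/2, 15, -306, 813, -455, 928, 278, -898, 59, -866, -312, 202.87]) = [-898, -866, -455, -384, -312, -306, -264, -109/2, 15, 247/10, 59, 171/2, 202.87, 278, 447, 813, 928]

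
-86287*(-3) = 258861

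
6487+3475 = 9962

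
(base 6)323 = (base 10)123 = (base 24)53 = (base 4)1323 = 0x7b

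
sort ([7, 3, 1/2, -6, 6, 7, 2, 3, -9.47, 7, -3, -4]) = [-9.47, -6, -4, -3, 1/2, 2, 3, 3, 6, 7, 7, 7]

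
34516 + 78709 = 113225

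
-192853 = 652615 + -845468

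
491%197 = 97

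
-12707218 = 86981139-99688357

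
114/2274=19/379 ≈ 0.0501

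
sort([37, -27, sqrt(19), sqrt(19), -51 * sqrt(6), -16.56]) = [-51 * sqrt(6), -27, -16.56, sqrt(19), sqrt(19), 37]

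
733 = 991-258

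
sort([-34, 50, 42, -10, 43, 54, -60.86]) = [-60.86, -34, -10, 42, 43, 50, 54]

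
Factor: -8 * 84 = -1 * 2^5 * 3^1 * 7^1 = -672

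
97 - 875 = -778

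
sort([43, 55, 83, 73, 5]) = [5, 43, 55, 73, 83]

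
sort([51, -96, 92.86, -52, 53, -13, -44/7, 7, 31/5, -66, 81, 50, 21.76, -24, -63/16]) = [-96, -66, -52, -24, -13, -44/7, -63/16, 31/5, 7, 21.76, 50, 51, 53, 81, 92.86]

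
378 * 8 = 3024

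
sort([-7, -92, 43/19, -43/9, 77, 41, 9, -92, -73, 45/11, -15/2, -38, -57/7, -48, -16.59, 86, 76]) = [-92, -92, -73, -48, -38, -16.59, -57/7, -15/2, -7, -43/9, 43/19, 45/11, 9, 41, 76, 77, 86]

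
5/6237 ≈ 0.000802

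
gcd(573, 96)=3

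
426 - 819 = -393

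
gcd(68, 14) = 2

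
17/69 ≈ 0.246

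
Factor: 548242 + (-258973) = 3^2*32141^1 = 289269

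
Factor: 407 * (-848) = -1 * 2^4 * 11^1 * 37^1 * 53^1 = -345136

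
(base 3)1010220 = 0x342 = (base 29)sm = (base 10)834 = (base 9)1126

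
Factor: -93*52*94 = -1*2^3*3^1*13^1*31^1*47^1 = -454584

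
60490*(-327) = -19780230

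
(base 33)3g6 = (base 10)3801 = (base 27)55l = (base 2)111011011001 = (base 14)1557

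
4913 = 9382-4469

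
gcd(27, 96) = 3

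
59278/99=598 + 76/99 ≈ 598.77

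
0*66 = 0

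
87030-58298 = 28732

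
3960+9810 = 13770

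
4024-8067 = -4043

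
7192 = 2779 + 4413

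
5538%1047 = 303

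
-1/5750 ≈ -0.000174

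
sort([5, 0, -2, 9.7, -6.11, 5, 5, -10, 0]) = [-10, -6.11, -2, 0, 0, 5, 5, 5, 9.7]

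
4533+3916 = 8449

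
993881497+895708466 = 1889589963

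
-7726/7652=-3863/3826≈-1.01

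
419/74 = 5 + 49/74 ≈ 5.66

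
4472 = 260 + 4212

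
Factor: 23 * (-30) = -1 * 2^1 * 3^1 * 5^1 * 23^1 = -690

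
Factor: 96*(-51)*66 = -1*2^6*3^3*11^1*17^1 = -323136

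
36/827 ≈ 0.0435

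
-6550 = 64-6614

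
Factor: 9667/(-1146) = -1*2^(-1)*3^(-1)*7^1*191^(-1)*1381^1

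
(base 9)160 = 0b10000111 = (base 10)135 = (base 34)3x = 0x87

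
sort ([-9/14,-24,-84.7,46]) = [-84.7,-24,-9/14,46]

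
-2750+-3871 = -6621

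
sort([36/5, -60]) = [-60, 36/5]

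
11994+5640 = 17634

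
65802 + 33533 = 99335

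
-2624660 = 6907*(-380)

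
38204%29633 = 8571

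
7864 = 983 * 8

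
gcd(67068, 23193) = 27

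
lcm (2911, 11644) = 11644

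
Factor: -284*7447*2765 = -1*2^2*5^1*7^1*11^1*71^1*79^1*677^1 = -5847831220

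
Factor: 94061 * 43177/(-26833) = -1 * 11^1 * 17^1 * 503^1 * 26833^(-1) * 43177^1 = -4061271797/26833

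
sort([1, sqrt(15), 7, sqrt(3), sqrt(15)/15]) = [sqrt(15)/15, 1, sqrt(3), sqrt(15), 7]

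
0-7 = -7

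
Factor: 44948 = 2^2*17^1*661^1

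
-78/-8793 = 26/2931 ≈ 0.00887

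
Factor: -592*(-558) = 2^5*3^2*31^1*37^1 = 330336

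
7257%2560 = 2137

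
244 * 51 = 12444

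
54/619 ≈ 0.0872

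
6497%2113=158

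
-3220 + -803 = -4023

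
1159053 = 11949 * 97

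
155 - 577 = -422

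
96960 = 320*303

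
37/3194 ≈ 0.0116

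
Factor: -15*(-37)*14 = 2^1*3^1*5^1*7^1*37^1 = 7770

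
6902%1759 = 1625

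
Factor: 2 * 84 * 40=2^6 * 3^1 * 5^1 * 7^1=6720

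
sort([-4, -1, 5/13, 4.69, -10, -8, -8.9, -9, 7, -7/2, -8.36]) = [-10, -9, -8.9, -8.36, -8, -4, -7/2, -1, 5/13, 4.69, 7]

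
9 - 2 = 7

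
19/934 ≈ 0.0203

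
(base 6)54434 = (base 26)b2m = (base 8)16526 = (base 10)7510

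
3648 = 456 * 8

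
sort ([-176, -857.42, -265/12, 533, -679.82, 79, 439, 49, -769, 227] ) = [-857.42, -769, -679.82, -176, -265/12, 49, 79, 227, 439, 533] 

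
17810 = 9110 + 8700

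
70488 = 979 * 72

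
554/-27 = -20 - 14/27 ≈ -20.52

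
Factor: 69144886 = 2^1*34572443^1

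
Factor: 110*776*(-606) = -1*2^5*3^1*5^1*11^1*97^1*101^1 = -51728160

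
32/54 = 16/27 ≈ 0.593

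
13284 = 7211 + 6073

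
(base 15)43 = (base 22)2j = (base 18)39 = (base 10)63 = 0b111111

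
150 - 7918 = -7768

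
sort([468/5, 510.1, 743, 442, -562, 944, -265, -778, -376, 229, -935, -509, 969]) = [-935, -778, -562, -509, -376, -265, 468/5, 229, 442, 510.1, 743, 944, 969]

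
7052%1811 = 1619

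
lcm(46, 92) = 92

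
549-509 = 40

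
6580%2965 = 650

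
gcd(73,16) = 1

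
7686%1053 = 315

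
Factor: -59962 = -1*2^1*7^1*4283^1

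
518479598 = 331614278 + 186865320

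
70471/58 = 1215 + 1/58≈1215.02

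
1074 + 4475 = 5549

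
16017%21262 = 16017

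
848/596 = 1+63/149 ≈ 1.42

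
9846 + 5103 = 14949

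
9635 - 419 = 9216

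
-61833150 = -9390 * 6585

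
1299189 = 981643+317546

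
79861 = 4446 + 75415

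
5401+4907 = 10308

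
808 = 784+24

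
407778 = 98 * 4161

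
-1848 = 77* (-24)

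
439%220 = 219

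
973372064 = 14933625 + 958438439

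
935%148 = 47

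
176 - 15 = 161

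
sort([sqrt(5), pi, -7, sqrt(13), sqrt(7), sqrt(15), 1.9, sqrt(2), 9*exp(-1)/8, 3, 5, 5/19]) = [-7, 5/19, 9*exp(-1)/8, sqrt(2), 1.9, sqrt(5), sqrt(7), 3, pi, sqrt(13), sqrt(15), 5]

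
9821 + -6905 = 2916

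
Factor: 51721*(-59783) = -1*191^1*313^1*51721^1 = -3092036543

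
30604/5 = 6120 + 4/5 = 6120.80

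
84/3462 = 14/577≈0.0243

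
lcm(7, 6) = 42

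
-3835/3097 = -1 - 738/3097 ≈ -1.24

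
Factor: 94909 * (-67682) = -1 * 2^1 * 43^1 * 107^1 * 787^1 * 887^1 = -6423630938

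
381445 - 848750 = -467305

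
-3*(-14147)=42441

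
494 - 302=192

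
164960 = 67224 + 97736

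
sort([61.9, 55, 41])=[41, 55, 61.9]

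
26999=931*29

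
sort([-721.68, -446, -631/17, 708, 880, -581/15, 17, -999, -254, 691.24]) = [-999, -721.68, -446, -254, -581/15, -631/17, 17, 691.24, 708, 880]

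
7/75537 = 1/10791 ≈ 0.0000927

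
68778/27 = 7642/3 ≈ 2547.33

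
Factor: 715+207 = 2^1 * 461^1 = 922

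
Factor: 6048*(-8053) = -1*2^5*3^3*7^1*8053^1 = -48704544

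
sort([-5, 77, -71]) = [-71, -5, 77]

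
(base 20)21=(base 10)41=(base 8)51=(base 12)35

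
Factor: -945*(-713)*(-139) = -1*3^3*5^1*7^1*23^1*31^1*139^1 = -93656115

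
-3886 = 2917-6803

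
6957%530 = 67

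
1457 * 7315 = 10657955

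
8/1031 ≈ 0.00776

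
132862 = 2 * 66431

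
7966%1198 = 778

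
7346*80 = 587680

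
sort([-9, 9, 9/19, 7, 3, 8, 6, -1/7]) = [-9, -1/7, 9/19, 3, 6, 7, 8, 9]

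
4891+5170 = 10061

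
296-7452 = -7156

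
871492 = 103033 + 768459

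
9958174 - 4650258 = 5307916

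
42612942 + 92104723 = 134717665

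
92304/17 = 5429 + 11/17 ≈ 5429.65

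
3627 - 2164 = 1463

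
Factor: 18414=2^1*3^3*11^1*31^1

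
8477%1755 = 1457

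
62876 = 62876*1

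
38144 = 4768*8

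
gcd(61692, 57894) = 6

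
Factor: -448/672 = -1 * 2^1 * 3^(-1) = -2/3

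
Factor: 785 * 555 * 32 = 2^5 * 3^1 * 5^2 * 37^1 * 157^1 = 13941600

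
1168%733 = 435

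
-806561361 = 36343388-842904749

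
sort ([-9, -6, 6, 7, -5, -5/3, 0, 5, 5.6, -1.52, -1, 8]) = [-9, -6, -5, -5/3, -1.52, -1, 0, 5, 5.6, 6, 7, 8]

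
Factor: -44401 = -1 * 7^1 * 6343^1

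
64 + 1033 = 1097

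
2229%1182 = 1047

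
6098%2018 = 44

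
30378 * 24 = 729072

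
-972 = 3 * (-324)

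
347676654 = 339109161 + 8567493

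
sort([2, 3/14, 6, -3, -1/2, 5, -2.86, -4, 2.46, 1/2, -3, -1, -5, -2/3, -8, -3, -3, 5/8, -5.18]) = [-8, -5.18, -5, -4, -3, -3, -3, -3, -2.86, -1, -2/3, -1/2, 3/14, 1/2, 5/8, 2, 2.46, 5, 6]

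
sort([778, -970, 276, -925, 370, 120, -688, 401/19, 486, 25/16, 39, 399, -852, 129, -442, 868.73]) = [-970, -925, -852, -688, -442, 25/16, 401/19, 39, 120, 129, 276, 370, 399, 486, 778, 868.73]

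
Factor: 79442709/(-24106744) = -1 * 2^(-3) * 3^1 * 19^(-1) * 97^1 * 158597^(-1) * 272999^1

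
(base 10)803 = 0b1100100011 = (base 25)173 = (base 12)56b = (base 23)1bl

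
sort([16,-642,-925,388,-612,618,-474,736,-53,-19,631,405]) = [-925,-642,-612,-474,-53,-19,16,388,405,618,631,736]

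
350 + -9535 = -9185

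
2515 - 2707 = -192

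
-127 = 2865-2992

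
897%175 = 22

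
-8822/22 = -401 = -401.00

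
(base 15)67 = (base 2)1100001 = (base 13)76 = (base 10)97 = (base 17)5c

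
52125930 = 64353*810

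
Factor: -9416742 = -1*2^1*3^1*17^1*19^1*43^1*113^1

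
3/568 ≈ 0.00528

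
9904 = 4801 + 5103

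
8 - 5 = 3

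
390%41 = 21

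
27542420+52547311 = 80089731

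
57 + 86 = 143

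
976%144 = 112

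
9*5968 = 53712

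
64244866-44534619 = 19710247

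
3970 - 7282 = -3312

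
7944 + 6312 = 14256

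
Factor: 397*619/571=397^1*571^(-1)*619^1=245743/571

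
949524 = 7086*134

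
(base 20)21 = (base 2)101001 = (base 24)1h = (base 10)41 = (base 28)1d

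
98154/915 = 107 + 83/305 ≈ 107.27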